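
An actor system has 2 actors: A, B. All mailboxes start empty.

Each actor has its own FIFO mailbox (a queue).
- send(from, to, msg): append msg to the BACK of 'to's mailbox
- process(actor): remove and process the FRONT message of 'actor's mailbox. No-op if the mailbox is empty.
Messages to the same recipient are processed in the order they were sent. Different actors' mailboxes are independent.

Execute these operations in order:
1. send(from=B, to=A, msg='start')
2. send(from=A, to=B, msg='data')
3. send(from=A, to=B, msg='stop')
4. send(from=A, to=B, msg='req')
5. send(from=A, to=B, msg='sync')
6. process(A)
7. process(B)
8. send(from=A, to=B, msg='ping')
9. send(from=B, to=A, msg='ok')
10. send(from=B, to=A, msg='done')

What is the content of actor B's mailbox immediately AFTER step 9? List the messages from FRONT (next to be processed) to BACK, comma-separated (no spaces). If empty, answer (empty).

After 1 (send(from=B, to=A, msg='start')): A:[start] B:[]
After 2 (send(from=A, to=B, msg='data')): A:[start] B:[data]
After 3 (send(from=A, to=B, msg='stop')): A:[start] B:[data,stop]
After 4 (send(from=A, to=B, msg='req')): A:[start] B:[data,stop,req]
After 5 (send(from=A, to=B, msg='sync')): A:[start] B:[data,stop,req,sync]
After 6 (process(A)): A:[] B:[data,stop,req,sync]
After 7 (process(B)): A:[] B:[stop,req,sync]
After 8 (send(from=A, to=B, msg='ping')): A:[] B:[stop,req,sync,ping]
After 9 (send(from=B, to=A, msg='ok')): A:[ok] B:[stop,req,sync,ping]

stop,req,sync,ping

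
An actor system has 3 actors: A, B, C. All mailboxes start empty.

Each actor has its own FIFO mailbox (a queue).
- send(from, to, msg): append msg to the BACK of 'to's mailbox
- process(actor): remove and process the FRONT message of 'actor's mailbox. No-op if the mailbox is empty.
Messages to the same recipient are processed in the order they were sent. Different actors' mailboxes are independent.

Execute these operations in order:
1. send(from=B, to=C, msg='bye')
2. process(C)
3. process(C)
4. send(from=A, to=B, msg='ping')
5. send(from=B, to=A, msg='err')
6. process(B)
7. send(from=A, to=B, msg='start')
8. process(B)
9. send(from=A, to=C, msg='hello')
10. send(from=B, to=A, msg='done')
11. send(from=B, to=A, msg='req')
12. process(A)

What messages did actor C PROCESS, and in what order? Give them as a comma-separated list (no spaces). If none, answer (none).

Answer: bye

Derivation:
After 1 (send(from=B, to=C, msg='bye')): A:[] B:[] C:[bye]
After 2 (process(C)): A:[] B:[] C:[]
After 3 (process(C)): A:[] B:[] C:[]
After 4 (send(from=A, to=B, msg='ping')): A:[] B:[ping] C:[]
After 5 (send(from=B, to=A, msg='err')): A:[err] B:[ping] C:[]
After 6 (process(B)): A:[err] B:[] C:[]
After 7 (send(from=A, to=B, msg='start')): A:[err] B:[start] C:[]
After 8 (process(B)): A:[err] B:[] C:[]
After 9 (send(from=A, to=C, msg='hello')): A:[err] B:[] C:[hello]
After 10 (send(from=B, to=A, msg='done')): A:[err,done] B:[] C:[hello]
After 11 (send(from=B, to=A, msg='req')): A:[err,done,req] B:[] C:[hello]
After 12 (process(A)): A:[done,req] B:[] C:[hello]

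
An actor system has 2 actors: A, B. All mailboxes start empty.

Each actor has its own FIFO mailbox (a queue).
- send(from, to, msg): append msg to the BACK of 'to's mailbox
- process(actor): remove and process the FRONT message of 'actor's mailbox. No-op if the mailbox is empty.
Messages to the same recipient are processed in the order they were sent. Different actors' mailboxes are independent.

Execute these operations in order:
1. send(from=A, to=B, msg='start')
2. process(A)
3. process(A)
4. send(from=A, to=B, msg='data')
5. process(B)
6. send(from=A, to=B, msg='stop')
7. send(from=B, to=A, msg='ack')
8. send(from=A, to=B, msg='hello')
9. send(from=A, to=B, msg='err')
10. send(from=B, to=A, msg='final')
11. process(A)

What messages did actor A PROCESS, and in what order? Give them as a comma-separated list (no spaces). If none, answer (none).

Answer: ack

Derivation:
After 1 (send(from=A, to=B, msg='start')): A:[] B:[start]
After 2 (process(A)): A:[] B:[start]
After 3 (process(A)): A:[] B:[start]
After 4 (send(from=A, to=B, msg='data')): A:[] B:[start,data]
After 5 (process(B)): A:[] B:[data]
After 6 (send(from=A, to=B, msg='stop')): A:[] B:[data,stop]
After 7 (send(from=B, to=A, msg='ack')): A:[ack] B:[data,stop]
After 8 (send(from=A, to=B, msg='hello')): A:[ack] B:[data,stop,hello]
After 9 (send(from=A, to=B, msg='err')): A:[ack] B:[data,stop,hello,err]
After 10 (send(from=B, to=A, msg='final')): A:[ack,final] B:[data,stop,hello,err]
After 11 (process(A)): A:[final] B:[data,stop,hello,err]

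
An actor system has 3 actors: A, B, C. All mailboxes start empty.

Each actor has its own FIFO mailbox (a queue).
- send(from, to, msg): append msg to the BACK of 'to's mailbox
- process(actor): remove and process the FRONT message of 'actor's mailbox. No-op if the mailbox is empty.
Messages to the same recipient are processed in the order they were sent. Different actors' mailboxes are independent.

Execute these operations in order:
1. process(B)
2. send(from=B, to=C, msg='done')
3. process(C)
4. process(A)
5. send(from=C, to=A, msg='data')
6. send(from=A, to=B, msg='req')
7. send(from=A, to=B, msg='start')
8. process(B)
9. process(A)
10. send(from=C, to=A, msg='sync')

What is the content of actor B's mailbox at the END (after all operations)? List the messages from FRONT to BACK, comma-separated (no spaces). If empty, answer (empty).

After 1 (process(B)): A:[] B:[] C:[]
After 2 (send(from=B, to=C, msg='done')): A:[] B:[] C:[done]
After 3 (process(C)): A:[] B:[] C:[]
After 4 (process(A)): A:[] B:[] C:[]
After 5 (send(from=C, to=A, msg='data')): A:[data] B:[] C:[]
After 6 (send(from=A, to=B, msg='req')): A:[data] B:[req] C:[]
After 7 (send(from=A, to=B, msg='start')): A:[data] B:[req,start] C:[]
After 8 (process(B)): A:[data] B:[start] C:[]
After 9 (process(A)): A:[] B:[start] C:[]
After 10 (send(from=C, to=A, msg='sync')): A:[sync] B:[start] C:[]

Answer: start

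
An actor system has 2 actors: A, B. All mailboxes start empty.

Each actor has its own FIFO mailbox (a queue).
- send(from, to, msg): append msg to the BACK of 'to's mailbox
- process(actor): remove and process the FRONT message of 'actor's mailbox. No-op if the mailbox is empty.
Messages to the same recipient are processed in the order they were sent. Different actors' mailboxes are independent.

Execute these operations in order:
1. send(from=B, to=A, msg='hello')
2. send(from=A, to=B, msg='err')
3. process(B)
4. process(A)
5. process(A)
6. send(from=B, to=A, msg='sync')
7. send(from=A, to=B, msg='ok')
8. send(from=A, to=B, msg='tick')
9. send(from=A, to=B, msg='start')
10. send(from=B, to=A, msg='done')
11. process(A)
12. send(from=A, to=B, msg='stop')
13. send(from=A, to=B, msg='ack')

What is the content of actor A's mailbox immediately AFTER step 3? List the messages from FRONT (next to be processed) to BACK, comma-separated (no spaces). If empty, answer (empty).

After 1 (send(from=B, to=A, msg='hello')): A:[hello] B:[]
After 2 (send(from=A, to=B, msg='err')): A:[hello] B:[err]
After 3 (process(B)): A:[hello] B:[]

hello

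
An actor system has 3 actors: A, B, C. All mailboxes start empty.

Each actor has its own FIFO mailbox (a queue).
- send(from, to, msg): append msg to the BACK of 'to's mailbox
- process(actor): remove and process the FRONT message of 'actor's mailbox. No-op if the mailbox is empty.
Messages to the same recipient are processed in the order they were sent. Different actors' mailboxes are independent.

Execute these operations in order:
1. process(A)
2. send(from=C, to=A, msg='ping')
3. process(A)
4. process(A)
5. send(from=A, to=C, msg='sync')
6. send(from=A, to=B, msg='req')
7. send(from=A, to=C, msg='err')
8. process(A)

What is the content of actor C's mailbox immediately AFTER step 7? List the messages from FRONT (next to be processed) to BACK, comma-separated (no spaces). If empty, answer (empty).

After 1 (process(A)): A:[] B:[] C:[]
After 2 (send(from=C, to=A, msg='ping')): A:[ping] B:[] C:[]
After 3 (process(A)): A:[] B:[] C:[]
After 4 (process(A)): A:[] B:[] C:[]
After 5 (send(from=A, to=C, msg='sync')): A:[] B:[] C:[sync]
After 6 (send(from=A, to=B, msg='req')): A:[] B:[req] C:[sync]
After 7 (send(from=A, to=C, msg='err')): A:[] B:[req] C:[sync,err]

sync,err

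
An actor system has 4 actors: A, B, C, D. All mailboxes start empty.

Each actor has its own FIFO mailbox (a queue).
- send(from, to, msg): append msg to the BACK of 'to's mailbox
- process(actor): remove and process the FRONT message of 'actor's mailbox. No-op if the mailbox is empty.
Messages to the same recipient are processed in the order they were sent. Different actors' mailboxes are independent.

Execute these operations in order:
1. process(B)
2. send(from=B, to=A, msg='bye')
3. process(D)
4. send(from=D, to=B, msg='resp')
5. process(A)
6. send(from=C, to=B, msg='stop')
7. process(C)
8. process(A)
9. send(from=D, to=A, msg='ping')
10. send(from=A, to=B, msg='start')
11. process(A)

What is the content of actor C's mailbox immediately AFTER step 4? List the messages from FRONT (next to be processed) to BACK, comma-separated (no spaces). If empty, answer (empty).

After 1 (process(B)): A:[] B:[] C:[] D:[]
After 2 (send(from=B, to=A, msg='bye')): A:[bye] B:[] C:[] D:[]
After 3 (process(D)): A:[bye] B:[] C:[] D:[]
After 4 (send(from=D, to=B, msg='resp')): A:[bye] B:[resp] C:[] D:[]

(empty)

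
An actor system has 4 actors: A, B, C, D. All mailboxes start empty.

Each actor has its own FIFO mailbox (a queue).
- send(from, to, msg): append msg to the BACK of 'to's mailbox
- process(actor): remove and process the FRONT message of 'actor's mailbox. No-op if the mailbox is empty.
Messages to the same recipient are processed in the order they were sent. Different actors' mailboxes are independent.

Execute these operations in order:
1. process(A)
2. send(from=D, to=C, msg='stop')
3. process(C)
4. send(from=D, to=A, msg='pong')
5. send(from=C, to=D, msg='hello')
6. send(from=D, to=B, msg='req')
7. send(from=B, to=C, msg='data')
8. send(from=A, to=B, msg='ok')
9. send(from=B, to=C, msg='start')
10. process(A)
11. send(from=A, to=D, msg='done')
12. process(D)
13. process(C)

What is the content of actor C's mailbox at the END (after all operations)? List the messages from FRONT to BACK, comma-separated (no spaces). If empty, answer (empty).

Answer: start

Derivation:
After 1 (process(A)): A:[] B:[] C:[] D:[]
After 2 (send(from=D, to=C, msg='stop')): A:[] B:[] C:[stop] D:[]
After 3 (process(C)): A:[] B:[] C:[] D:[]
After 4 (send(from=D, to=A, msg='pong')): A:[pong] B:[] C:[] D:[]
After 5 (send(from=C, to=D, msg='hello')): A:[pong] B:[] C:[] D:[hello]
After 6 (send(from=D, to=B, msg='req')): A:[pong] B:[req] C:[] D:[hello]
After 7 (send(from=B, to=C, msg='data')): A:[pong] B:[req] C:[data] D:[hello]
After 8 (send(from=A, to=B, msg='ok')): A:[pong] B:[req,ok] C:[data] D:[hello]
After 9 (send(from=B, to=C, msg='start')): A:[pong] B:[req,ok] C:[data,start] D:[hello]
After 10 (process(A)): A:[] B:[req,ok] C:[data,start] D:[hello]
After 11 (send(from=A, to=D, msg='done')): A:[] B:[req,ok] C:[data,start] D:[hello,done]
After 12 (process(D)): A:[] B:[req,ok] C:[data,start] D:[done]
After 13 (process(C)): A:[] B:[req,ok] C:[start] D:[done]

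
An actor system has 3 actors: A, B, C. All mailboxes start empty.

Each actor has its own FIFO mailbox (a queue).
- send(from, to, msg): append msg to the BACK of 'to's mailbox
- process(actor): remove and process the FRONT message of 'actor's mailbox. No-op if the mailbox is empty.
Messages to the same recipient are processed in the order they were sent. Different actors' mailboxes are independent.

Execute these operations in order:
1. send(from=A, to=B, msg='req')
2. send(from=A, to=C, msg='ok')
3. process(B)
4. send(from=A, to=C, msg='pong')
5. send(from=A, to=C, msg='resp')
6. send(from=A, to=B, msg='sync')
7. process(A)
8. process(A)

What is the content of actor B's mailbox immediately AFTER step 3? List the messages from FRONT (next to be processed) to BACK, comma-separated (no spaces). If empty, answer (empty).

After 1 (send(from=A, to=B, msg='req')): A:[] B:[req] C:[]
After 2 (send(from=A, to=C, msg='ok')): A:[] B:[req] C:[ok]
After 3 (process(B)): A:[] B:[] C:[ok]

(empty)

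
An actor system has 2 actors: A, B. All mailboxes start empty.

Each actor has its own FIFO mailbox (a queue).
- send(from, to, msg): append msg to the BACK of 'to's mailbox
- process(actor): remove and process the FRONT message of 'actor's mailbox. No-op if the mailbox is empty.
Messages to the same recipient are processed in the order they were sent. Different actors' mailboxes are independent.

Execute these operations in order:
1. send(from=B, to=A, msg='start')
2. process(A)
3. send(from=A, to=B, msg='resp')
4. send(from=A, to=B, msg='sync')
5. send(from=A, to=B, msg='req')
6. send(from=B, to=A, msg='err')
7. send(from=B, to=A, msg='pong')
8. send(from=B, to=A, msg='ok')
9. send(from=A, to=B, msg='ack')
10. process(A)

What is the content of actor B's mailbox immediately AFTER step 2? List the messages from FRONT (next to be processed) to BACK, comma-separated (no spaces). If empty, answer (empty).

After 1 (send(from=B, to=A, msg='start')): A:[start] B:[]
After 2 (process(A)): A:[] B:[]

(empty)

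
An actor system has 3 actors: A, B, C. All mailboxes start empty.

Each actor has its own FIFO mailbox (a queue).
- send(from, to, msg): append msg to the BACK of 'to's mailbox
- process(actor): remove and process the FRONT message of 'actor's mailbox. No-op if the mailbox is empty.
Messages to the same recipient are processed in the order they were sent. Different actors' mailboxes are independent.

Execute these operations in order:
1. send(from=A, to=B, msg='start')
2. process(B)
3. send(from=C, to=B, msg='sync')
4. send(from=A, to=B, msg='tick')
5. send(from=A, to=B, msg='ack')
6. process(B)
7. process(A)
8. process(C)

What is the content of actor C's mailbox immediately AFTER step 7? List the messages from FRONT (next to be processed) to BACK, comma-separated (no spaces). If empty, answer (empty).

After 1 (send(from=A, to=B, msg='start')): A:[] B:[start] C:[]
After 2 (process(B)): A:[] B:[] C:[]
After 3 (send(from=C, to=B, msg='sync')): A:[] B:[sync] C:[]
After 4 (send(from=A, to=B, msg='tick')): A:[] B:[sync,tick] C:[]
After 5 (send(from=A, to=B, msg='ack')): A:[] B:[sync,tick,ack] C:[]
After 6 (process(B)): A:[] B:[tick,ack] C:[]
After 7 (process(A)): A:[] B:[tick,ack] C:[]

(empty)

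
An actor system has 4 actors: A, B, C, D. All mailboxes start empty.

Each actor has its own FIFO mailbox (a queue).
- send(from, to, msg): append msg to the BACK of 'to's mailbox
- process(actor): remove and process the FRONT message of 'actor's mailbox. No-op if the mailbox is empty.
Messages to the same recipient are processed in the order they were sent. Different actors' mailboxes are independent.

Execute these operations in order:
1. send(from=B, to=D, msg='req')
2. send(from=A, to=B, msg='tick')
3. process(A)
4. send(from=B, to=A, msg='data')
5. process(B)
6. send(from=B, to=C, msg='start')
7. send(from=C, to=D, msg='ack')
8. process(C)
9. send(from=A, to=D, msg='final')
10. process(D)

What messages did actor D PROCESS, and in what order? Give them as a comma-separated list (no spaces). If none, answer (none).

Answer: req

Derivation:
After 1 (send(from=B, to=D, msg='req')): A:[] B:[] C:[] D:[req]
After 2 (send(from=A, to=B, msg='tick')): A:[] B:[tick] C:[] D:[req]
After 3 (process(A)): A:[] B:[tick] C:[] D:[req]
After 4 (send(from=B, to=A, msg='data')): A:[data] B:[tick] C:[] D:[req]
After 5 (process(B)): A:[data] B:[] C:[] D:[req]
After 6 (send(from=B, to=C, msg='start')): A:[data] B:[] C:[start] D:[req]
After 7 (send(from=C, to=D, msg='ack')): A:[data] B:[] C:[start] D:[req,ack]
After 8 (process(C)): A:[data] B:[] C:[] D:[req,ack]
After 9 (send(from=A, to=D, msg='final')): A:[data] B:[] C:[] D:[req,ack,final]
After 10 (process(D)): A:[data] B:[] C:[] D:[ack,final]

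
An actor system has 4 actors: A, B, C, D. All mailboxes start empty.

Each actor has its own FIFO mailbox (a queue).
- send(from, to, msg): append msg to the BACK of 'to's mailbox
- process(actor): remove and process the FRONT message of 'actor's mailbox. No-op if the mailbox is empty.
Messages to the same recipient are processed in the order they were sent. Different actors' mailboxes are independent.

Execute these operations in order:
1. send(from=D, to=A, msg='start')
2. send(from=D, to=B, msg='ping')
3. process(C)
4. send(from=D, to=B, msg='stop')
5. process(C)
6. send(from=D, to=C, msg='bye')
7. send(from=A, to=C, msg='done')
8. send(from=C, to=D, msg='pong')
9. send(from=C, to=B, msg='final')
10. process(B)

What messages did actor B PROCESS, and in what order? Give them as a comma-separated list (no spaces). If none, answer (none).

After 1 (send(from=D, to=A, msg='start')): A:[start] B:[] C:[] D:[]
After 2 (send(from=D, to=B, msg='ping')): A:[start] B:[ping] C:[] D:[]
After 3 (process(C)): A:[start] B:[ping] C:[] D:[]
After 4 (send(from=D, to=B, msg='stop')): A:[start] B:[ping,stop] C:[] D:[]
After 5 (process(C)): A:[start] B:[ping,stop] C:[] D:[]
After 6 (send(from=D, to=C, msg='bye')): A:[start] B:[ping,stop] C:[bye] D:[]
After 7 (send(from=A, to=C, msg='done')): A:[start] B:[ping,stop] C:[bye,done] D:[]
After 8 (send(from=C, to=D, msg='pong')): A:[start] B:[ping,stop] C:[bye,done] D:[pong]
After 9 (send(from=C, to=B, msg='final')): A:[start] B:[ping,stop,final] C:[bye,done] D:[pong]
After 10 (process(B)): A:[start] B:[stop,final] C:[bye,done] D:[pong]

Answer: ping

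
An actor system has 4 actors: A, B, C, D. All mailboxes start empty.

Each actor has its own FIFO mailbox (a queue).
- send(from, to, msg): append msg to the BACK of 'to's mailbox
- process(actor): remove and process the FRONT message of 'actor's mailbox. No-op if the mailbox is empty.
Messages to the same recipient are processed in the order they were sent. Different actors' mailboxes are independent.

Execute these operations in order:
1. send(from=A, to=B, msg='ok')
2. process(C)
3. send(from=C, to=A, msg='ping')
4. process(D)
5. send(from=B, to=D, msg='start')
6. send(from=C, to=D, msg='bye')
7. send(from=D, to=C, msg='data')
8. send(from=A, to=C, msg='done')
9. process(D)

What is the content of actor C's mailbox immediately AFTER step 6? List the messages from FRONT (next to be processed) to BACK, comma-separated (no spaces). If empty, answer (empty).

After 1 (send(from=A, to=B, msg='ok')): A:[] B:[ok] C:[] D:[]
After 2 (process(C)): A:[] B:[ok] C:[] D:[]
After 3 (send(from=C, to=A, msg='ping')): A:[ping] B:[ok] C:[] D:[]
After 4 (process(D)): A:[ping] B:[ok] C:[] D:[]
After 5 (send(from=B, to=D, msg='start')): A:[ping] B:[ok] C:[] D:[start]
After 6 (send(from=C, to=D, msg='bye')): A:[ping] B:[ok] C:[] D:[start,bye]

(empty)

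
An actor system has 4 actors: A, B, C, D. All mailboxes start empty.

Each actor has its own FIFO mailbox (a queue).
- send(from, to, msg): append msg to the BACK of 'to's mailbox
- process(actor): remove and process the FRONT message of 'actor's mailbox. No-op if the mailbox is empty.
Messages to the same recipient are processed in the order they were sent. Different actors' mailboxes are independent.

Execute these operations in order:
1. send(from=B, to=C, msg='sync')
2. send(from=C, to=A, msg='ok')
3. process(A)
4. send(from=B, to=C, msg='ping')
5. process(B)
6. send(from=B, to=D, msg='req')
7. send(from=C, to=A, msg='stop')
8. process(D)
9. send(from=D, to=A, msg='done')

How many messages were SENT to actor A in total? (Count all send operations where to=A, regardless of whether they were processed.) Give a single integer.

After 1 (send(from=B, to=C, msg='sync')): A:[] B:[] C:[sync] D:[]
After 2 (send(from=C, to=A, msg='ok')): A:[ok] B:[] C:[sync] D:[]
After 3 (process(A)): A:[] B:[] C:[sync] D:[]
After 4 (send(from=B, to=C, msg='ping')): A:[] B:[] C:[sync,ping] D:[]
After 5 (process(B)): A:[] B:[] C:[sync,ping] D:[]
After 6 (send(from=B, to=D, msg='req')): A:[] B:[] C:[sync,ping] D:[req]
After 7 (send(from=C, to=A, msg='stop')): A:[stop] B:[] C:[sync,ping] D:[req]
After 8 (process(D)): A:[stop] B:[] C:[sync,ping] D:[]
After 9 (send(from=D, to=A, msg='done')): A:[stop,done] B:[] C:[sync,ping] D:[]

Answer: 3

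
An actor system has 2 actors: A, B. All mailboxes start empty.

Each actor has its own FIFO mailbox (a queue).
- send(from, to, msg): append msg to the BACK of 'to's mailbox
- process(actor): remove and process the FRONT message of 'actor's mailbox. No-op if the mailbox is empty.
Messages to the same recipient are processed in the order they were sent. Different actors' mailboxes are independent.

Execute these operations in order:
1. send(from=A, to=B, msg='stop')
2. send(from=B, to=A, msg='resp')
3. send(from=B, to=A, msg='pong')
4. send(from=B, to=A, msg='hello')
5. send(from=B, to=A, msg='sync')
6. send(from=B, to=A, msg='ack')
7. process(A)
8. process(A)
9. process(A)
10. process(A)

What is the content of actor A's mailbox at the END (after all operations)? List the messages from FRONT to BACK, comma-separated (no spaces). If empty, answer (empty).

After 1 (send(from=A, to=B, msg='stop')): A:[] B:[stop]
After 2 (send(from=B, to=A, msg='resp')): A:[resp] B:[stop]
After 3 (send(from=B, to=A, msg='pong')): A:[resp,pong] B:[stop]
After 4 (send(from=B, to=A, msg='hello')): A:[resp,pong,hello] B:[stop]
After 5 (send(from=B, to=A, msg='sync')): A:[resp,pong,hello,sync] B:[stop]
After 6 (send(from=B, to=A, msg='ack')): A:[resp,pong,hello,sync,ack] B:[stop]
After 7 (process(A)): A:[pong,hello,sync,ack] B:[stop]
After 8 (process(A)): A:[hello,sync,ack] B:[stop]
After 9 (process(A)): A:[sync,ack] B:[stop]
After 10 (process(A)): A:[ack] B:[stop]

Answer: ack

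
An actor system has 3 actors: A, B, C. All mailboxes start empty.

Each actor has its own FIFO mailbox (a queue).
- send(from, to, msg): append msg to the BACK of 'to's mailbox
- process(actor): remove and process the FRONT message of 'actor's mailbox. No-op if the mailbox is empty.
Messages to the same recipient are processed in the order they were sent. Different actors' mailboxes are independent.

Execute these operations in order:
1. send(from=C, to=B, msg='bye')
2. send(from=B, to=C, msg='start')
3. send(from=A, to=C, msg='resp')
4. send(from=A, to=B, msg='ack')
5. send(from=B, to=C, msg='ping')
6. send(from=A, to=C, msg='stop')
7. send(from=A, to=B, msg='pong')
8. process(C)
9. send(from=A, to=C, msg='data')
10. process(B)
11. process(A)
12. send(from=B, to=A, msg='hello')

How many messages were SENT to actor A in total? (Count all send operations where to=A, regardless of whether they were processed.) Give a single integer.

After 1 (send(from=C, to=B, msg='bye')): A:[] B:[bye] C:[]
After 2 (send(from=B, to=C, msg='start')): A:[] B:[bye] C:[start]
After 3 (send(from=A, to=C, msg='resp')): A:[] B:[bye] C:[start,resp]
After 4 (send(from=A, to=B, msg='ack')): A:[] B:[bye,ack] C:[start,resp]
After 5 (send(from=B, to=C, msg='ping')): A:[] B:[bye,ack] C:[start,resp,ping]
After 6 (send(from=A, to=C, msg='stop')): A:[] B:[bye,ack] C:[start,resp,ping,stop]
After 7 (send(from=A, to=B, msg='pong')): A:[] B:[bye,ack,pong] C:[start,resp,ping,stop]
After 8 (process(C)): A:[] B:[bye,ack,pong] C:[resp,ping,stop]
After 9 (send(from=A, to=C, msg='data')): A:[] B:[bye,ack,pong] C:[resp,ping,stop,data]
After 10 (process(B)): A:[] B:[ack,pong] C:[resp,ping,stop,data]
After 11 (process(A)): A:[] B:[ack,pong] C:[resp,ping,stop,data]
After 12 (send(from=B, to=A, msg='hello')): A:[hello] B:[ack,pong] C:[resp,ping,stop,data]

Answer: 1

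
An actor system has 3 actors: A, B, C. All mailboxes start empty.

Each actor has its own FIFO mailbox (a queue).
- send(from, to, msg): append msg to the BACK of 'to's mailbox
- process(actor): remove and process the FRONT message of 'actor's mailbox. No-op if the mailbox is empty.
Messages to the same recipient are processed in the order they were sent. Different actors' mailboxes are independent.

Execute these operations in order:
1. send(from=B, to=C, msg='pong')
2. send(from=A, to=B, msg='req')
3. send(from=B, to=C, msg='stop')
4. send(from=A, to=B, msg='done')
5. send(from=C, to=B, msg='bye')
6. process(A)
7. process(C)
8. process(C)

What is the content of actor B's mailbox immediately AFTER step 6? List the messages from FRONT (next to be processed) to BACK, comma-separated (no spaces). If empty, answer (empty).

After 1 (send(from=B, to=C, msg='pong')): A:[] B:[] C:[pong]
After 2 (send(from=A, to=B, msg='req')): A:[] B:[req] C:[pong]
After 3 (send(from=B, to=C, msg='stop')): A:[] B:[req] C:[pong,stop]
After 4 (send(from=A, to=B, msg='done')): A:[] B:[req,done] C:[pong,stop]
After 5 (send(from=C, to=B, msg='bye')): A:[] B:[req,done,bye] C:[pong,stop]
After 6 (process(A)): A:[] B:[req,done,bye] C:[pong,stop]

req,done,bye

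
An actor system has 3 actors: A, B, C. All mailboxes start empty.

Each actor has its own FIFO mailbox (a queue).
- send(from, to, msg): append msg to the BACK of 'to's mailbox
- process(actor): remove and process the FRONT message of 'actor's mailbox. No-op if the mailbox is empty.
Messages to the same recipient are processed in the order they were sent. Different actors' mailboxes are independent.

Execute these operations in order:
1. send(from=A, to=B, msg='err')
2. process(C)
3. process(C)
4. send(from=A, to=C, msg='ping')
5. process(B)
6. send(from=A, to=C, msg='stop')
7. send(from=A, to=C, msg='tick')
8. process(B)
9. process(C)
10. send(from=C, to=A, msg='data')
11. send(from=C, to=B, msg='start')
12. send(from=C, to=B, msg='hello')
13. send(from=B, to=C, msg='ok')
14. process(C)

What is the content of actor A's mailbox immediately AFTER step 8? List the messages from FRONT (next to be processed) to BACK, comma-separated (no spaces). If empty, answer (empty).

After 1 (send(from=A, to=B, msg='err')): A:[] B:[err] C:[]
After 2 (process(C)): A:[] B:[err] C:[]
After 3 (process(C)): A:[] B:[err] C:[]
After 4 (send(from=A, to=C, msg='ping')): A:[] B:[err] C:[ping]
After 5 (process(B)): A:[] B:[] C:[ping]
After 6 (send(from=A, to=C, msg='stop')): A:[] B:[] C:[ping,stop]
After 7 (send(from=A, to=C, msg='tick')): A:[] B:[] C:[ping,stop,tick]
After 8 (process(B)): A:[] B:[] C:[ping,stop,tick]

(empty)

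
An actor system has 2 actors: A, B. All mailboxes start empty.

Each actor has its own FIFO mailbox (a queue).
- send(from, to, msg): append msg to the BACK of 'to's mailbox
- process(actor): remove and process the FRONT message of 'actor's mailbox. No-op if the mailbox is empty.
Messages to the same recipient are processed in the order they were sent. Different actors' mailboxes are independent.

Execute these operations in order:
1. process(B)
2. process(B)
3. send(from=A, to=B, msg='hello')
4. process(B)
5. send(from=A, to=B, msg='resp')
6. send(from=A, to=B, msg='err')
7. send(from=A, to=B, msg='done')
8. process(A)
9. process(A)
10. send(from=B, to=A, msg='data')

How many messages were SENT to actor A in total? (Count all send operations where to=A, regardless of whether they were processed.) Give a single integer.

Answer: 1

Derivation:
After 1 (process(B)): A:[] B:[]
After 2 (process(B)): A:[] B:[]
After 3 (send(from=A, to=B, msg='hello')): A:[] B:[hello]
After 4 (process(B)): A:[] B:[]
After 5 (send(from=A, to=B, msg='resp')): A:[] B:[resp]
After 6 (send(from=A, to=B, msg='err')): A:[] B:[resp,err]
After 7 (send(from=A, to=B, msg='done')): A:[] B:[resp,err,done]
After 8 (process(A)): A:[] B:[resp,err,done]
After 9 (process(A)): A:[] B:[resp,err,done]
After 10 (send(from=B, to=A, msg='data')): A:[data] B:[resp,err,done]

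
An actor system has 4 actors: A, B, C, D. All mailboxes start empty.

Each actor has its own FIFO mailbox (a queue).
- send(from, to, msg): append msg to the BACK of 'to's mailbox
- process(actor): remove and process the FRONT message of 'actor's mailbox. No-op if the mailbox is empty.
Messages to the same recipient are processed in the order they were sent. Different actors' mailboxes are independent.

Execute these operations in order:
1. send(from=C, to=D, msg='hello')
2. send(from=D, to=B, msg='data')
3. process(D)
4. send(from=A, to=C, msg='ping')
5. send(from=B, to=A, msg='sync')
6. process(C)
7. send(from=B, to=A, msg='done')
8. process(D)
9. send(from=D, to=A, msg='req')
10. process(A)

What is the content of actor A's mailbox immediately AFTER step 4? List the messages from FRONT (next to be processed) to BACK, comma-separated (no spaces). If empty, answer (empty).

After 1 (send(from=C, to=D, msg='hello')): A:[] B:[] C:[] D:[hello]
After 2 (send(from=D, to=B, msg='data')): A:[] B:[data] C:[] D:[hello]
After 3 (process(D)): A:[] B:[data] C:[] D:[]
After 4 (send(from=A, to=C, msg='ping')): A:[] B:[data] C:[ping] D:[]

(empty)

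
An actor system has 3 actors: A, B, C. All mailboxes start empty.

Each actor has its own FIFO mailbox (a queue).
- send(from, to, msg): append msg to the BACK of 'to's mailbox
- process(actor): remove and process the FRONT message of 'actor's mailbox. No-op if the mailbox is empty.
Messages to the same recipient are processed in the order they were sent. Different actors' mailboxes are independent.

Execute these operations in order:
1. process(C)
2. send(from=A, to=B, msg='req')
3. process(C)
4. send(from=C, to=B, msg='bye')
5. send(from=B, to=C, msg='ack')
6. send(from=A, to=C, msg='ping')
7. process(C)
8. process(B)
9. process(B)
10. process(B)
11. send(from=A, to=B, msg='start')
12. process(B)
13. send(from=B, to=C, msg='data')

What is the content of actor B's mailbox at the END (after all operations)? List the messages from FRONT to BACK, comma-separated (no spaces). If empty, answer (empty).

Answer: (empty)

Derivation:
After 1 (process(C)): A:[] B:[] C:[]
After 2 (send(from=A, to=B, msg='req')): A:[] B:[req] C:[]
After 3 (process(C)): A:[] B:[req] C:[]
After 4 (send(from=C, to=B, msg='bye')): A:[] B:[req,bye] C:[]
After 5 (send(from=B, to=C, msg='ack')): A:[] B:[req,bye] C:[ack]
After 6 (send(from=A, to=C, msg='ping')): A:[] B:[req,bye] C:[ack,ping]
After 7 (process(C)): A:[] B:[req,bye] C:[ping]
After 8 (process(B)): A:[] B:[bye] C:[ping]
After 9 (process(B)): A:[] B:[] C:[ping]
After 10 (process(B)): A:[] B:[] C:[ping]
After 11 (send(from=A, to=B, msg='start')): A:[] B:[start] C:[ping]
After 12 (process(B)): A:[] B:[] C:[ping]
After 13 (send(from=B, to=C, msg='data')): A:[] B:[] C:[ping,data]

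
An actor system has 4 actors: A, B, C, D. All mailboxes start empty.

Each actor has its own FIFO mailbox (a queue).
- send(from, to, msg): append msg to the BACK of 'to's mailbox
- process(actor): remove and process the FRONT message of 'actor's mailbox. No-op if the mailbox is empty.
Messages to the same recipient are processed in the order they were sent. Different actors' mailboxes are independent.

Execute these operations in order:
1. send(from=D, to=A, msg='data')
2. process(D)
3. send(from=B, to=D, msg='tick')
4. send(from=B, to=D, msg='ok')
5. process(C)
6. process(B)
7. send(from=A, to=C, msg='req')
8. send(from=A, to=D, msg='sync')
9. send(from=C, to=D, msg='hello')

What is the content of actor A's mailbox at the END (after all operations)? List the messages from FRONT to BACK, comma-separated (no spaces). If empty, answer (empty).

Answer: data

Derivation:
After 1 (send(from=D, to=A, msg='data')): A:[data] B:[] C:[] D:[]
After 2 (process(D)): A:[data] B:[] C:[] D:[]
After 3 (send(from=B, to=D, msg='tick')): A:[data] B:[] C:[] D:[tick]
After 4 (send(from=B, to=D, msg='ok')): A:[data] B:[] C:[] D:[tick,ok]
After 5 (process(C)): A:[data] B:[] C:[] D:[tick,ok]
After 6 (process(B)): A:[data] B:[] C:[] D:[tick,ok]
After 7 (send(from=A, to=C, msg='req')): A:[data] B:[] C:[req] D:[tick,ok]
After 8 (send(from=A, to=D, msg='sync')): A:[data] B:[] C:[req] D:[tick,ok,sync]
After 9 (send(from=C, to=D, msg='hello')): A:[data] B:[] C:[req] D:[tick,ok,sync,hello]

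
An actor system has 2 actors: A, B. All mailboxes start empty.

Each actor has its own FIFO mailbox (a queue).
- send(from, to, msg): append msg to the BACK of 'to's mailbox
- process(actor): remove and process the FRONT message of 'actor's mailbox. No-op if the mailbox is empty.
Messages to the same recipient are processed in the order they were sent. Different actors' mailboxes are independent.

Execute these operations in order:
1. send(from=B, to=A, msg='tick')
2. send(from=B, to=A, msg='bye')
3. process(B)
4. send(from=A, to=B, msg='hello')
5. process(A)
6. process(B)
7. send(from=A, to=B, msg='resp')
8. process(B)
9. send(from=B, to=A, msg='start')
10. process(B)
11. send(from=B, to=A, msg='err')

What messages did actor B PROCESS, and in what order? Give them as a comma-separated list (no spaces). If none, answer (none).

Answer: hello,resp

Derivation:
After 1 (send(from=B, to=A, msg='tick')): A:[tick] B:[]
After 2 (send(from=B, to=A, msg='bye')): A:[tick,bye] B:[]
After 3 (process(B)): A:[tick,bye] B:[]
After 4 (send(from=A, to=B, msg='hello')): A:[tick,bye] B:[hello]
After 5 (process(A)): A:[bye] B:[hello]
After 6 (process(B)): A:[bye] B:[]
After 7 (send(from=A, to=B, msg='resp')): A:[bye] B:[resp]
After 8 (process(B)): A:[bye] B:[]
After 9 (send(from=B, to=A, msg='start')): A:[bye,start] B:[]
After 10 (process(B)): A:[bye,start] B:[]
After 11 (send(from=B, to=A, msg='err')): A:[bye,start,err] B:[]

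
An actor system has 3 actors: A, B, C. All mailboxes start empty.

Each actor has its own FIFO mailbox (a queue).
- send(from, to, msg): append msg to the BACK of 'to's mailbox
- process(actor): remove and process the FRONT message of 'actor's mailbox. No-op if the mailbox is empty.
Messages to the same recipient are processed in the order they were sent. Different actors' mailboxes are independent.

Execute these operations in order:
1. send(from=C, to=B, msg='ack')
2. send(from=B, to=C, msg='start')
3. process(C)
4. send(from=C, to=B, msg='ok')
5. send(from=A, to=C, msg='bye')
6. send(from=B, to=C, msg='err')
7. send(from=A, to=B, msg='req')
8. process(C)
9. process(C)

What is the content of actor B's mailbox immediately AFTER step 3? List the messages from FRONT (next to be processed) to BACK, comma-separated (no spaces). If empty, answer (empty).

After 1 (send(from=C, to=B, msg='ack')): A:[] B:[ack] C:[]
After 2 (send(from=B, to=C, msg='start')): A:[] B:[ack] C:[start]
After 3 (process(C)): A:[] B:[ack] C:[]

ack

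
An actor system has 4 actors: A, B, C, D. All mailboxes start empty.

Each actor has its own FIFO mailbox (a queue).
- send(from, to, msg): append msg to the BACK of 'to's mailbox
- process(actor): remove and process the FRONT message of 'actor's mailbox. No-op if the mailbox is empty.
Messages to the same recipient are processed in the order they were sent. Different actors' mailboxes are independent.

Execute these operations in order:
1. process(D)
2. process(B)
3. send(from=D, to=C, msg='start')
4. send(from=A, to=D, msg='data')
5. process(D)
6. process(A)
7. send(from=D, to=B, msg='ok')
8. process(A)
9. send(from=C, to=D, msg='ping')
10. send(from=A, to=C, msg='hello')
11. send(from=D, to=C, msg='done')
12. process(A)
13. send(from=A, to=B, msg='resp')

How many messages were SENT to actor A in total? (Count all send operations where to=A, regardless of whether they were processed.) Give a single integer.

Answer: 0

Derivation:
After 1 (process(D)): A:[] B:[] C:[] D:[]
After 2 (process(B)): A:[] B:[] C:[] D:[]
After 3 (send(from=D, to=C, msg='start')): A:[] B:[] C:[start] D:[]
After 4 (send(from=A, to=D, msg='data')): A:[] B:[] C:[start] D:[data]
After 5 (process(D)): A:[] B:[] C:[start] D:[]
After 6 (process(A)): A:[] B:[] C:[start] D:[]
After 7 (send(from=D, to=B, msg='ok')): A:[] B:[ok] C:[start] D:[]
After 8 (process(A)): A:[] B:[ok] C:[start] D:[]
After 9 (send(from=C, to=D, msg='ping')): A:[] B:[ok] C:[start] D:[ping]
After 10 (send(from=A, to=C, msg='hello')): A:[] B:[ok] C:[start,hello] D:[ping]
After 11 (send(from=D, to=C, msg='done')): A:[] B:[ok] C:[start,hello,done] D:[ping]
After 12 (process(A)): A:[] B:[ok] C:[start,hello,done] D:[ping]
After 13 (send(from=A, to=B, msg='resp')): A:[] B:[ok,resp] C:[start,hello,done] D:[ping]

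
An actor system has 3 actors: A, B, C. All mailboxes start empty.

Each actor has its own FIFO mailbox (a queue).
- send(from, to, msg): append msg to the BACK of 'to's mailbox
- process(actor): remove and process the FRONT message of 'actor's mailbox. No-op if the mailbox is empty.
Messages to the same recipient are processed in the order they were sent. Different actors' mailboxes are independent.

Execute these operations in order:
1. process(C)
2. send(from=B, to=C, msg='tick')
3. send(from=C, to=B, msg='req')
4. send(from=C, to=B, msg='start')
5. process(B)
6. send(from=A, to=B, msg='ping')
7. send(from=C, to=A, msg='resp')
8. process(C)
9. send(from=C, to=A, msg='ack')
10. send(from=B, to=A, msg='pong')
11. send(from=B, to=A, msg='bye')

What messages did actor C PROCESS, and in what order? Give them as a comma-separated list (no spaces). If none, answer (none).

After 1 (process(C)): A:[] B:[] C:[]
After 2 (send(from=B, to=C, msg='tick')): A:[] B:[] C:[tick]
After 3 (send(from=C, to=B, msg='req')): A:[] B:[req] C:[tick]
After 4 (send(from=C, to=B, msg='start')): A:[] B:[req,start] C:[tick]
After 5 (process(B)): A:[] B:[start] C:[tick]
After 6 (send(from=A, to=B, msg='ping')): A:[] B:[start,ping] C:[tick]
After 7 (send(from=C, to=A, msg='resp')): A:[resp] B:[start,ping] C:[tick]
After 8 (process(C)): A:[resp] B:[start,ping] C:[]
After 9 (send(from=C, to=A, msg='ack')): A:[resp,ack] B:[start,ping] C:[]
After 10 (send(from=B, to=A, msg='pong')): A:[resp,ack,pong] B:[start,ping] C:[]
After 11 (send(from=B, to=A, msg='bye')): A:[resp,ack,pong,bye] B:[start,ping] C:[]

Answer: tick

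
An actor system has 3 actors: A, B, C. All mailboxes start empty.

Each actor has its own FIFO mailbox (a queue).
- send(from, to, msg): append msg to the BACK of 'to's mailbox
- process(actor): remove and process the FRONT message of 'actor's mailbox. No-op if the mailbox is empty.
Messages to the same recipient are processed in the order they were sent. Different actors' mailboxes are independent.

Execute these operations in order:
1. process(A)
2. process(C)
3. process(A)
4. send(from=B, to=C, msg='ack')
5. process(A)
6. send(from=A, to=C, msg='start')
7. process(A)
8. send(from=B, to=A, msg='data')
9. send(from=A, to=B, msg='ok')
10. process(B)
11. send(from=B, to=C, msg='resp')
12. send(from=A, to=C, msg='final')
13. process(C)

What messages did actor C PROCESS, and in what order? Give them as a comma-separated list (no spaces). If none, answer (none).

After 1 (process(A)): A:[] B:[] C:[]
After 2 (process(C)): A:[] B:[] C:[]
After 3 (process(A)): A:[] B:[] C:[]
After 4 (send(from=B, to=C, msg='ack')): A:[] B:[] C:[ack]
After 5 (process(A)): A:[] B:[] C:[ack]
After 6 (send(from=A, to=C, msg='start')): A:[] B:[] C:[ack,start]
After 7 (process(A)): A:[] B:[] C:[ack,start]
After 8 (send(from=B, to=A, msg='data')): A:[data] B:[] C:[ack,start]
After 9 (send(from=A, to=B, msg='ok')): A:[data] B:[ok] C:[ack,start]
After 10 (process(B)): A:[data] B:[] C:[ack,start]
After 11 (send(from=B, to=C, msg='resp')): A:[data] B:[] C:[ack,start,resp]
After 12 (send(from=A, to=C, msg='final')): A:[data] B:[] C:[ack,start,resp,final]
After 13 (process(C)): A:[data] B:[] C:[start,resp,final]

Answer: ack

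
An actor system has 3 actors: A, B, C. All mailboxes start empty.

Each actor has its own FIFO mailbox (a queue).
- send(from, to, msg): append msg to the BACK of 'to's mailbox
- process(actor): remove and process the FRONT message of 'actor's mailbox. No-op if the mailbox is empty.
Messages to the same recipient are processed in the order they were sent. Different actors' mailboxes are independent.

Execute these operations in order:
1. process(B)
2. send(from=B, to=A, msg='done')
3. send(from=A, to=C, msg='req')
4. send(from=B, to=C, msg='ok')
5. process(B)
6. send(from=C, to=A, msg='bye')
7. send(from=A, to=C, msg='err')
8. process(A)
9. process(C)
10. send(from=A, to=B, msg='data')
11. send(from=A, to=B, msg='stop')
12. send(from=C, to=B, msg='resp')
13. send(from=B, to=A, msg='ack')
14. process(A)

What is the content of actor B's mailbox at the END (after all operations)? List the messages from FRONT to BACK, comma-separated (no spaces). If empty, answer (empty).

Answer: data,stop,resp

Derivation:
After 1 (process(B)): A:[] B:[] C:[]
After 2 (send(from=B, to=A, msg='done')): A:[done] B:[] C:[]
After 3 (send(from=A, to=C, msg='req')): A:[done] B:[] C:[req]
After 4 (send(from=B, to=C, msg='ok')): A:[done] B:[] C:[req,ok]
After 5 (process(B)): A:[done] B:[] C:[req,ok]
After 6 (send(from=C, to=A, msg='bye')): A:[done,bye] B:[] C:[req,ok]
After 7 (send(from=A, to=C, msg='err')): A:[done,bye] B:[] C:[req,ok,err]
After 8 (process(A)): A:[bye] B:[] C:[req,ok,err]
After 9 (process(C)): A:[bye] B:[] C:[ok,err]
After 10 (send(from=A, to=B, msg='data')): A:[bye] B:[data] C:[ok,err]
After 11 (send(from=A, to=B, msg='stop')): A:[bye] B:[data,stop] C:[ok,err]
After 12 (send(from=C, to=B, msg='resp')): A:[bye] B:[data,stop,resp] C:[ok,err]
After 13 (send(from=B, to=A, msg='ack')): A:[bye,ack] B:[data,stop,resp] C:[ok,err]
After 14 (process(A)): A:[ack] B:[data,stop,resp] C:[ok,err]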